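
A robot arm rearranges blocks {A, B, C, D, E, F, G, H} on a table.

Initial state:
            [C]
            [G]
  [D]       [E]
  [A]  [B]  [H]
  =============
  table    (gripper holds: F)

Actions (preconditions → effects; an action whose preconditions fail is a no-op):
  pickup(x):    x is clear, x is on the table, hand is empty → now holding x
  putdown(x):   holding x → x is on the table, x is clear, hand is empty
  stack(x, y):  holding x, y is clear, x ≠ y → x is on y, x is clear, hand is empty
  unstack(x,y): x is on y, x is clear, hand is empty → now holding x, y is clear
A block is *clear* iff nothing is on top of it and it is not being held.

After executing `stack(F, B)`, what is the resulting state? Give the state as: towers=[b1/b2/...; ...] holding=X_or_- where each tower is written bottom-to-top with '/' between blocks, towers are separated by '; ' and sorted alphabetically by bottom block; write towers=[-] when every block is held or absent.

before: towers=[A/D; B; H/E/G/C] holding=F
pre[stack(F, B)]: holding(F) ok, clear(B) ok, F≠B ok
all met → apply stack(F, B)
after:  towers=[A/D; B/F; H/E/G/C] holding=-

towers=[A/D; B/F; H/E/G/C] holding=-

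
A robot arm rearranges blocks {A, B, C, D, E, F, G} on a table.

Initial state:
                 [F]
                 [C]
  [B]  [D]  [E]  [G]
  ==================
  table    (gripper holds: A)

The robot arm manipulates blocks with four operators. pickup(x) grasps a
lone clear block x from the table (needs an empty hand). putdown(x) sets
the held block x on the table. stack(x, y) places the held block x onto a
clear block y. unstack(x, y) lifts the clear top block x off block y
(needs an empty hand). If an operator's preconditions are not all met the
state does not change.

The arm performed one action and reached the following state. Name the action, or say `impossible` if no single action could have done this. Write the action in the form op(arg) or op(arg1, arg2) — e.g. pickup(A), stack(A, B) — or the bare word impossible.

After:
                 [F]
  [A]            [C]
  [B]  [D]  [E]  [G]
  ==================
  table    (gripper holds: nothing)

target: towers=[B/A; D; E; G/C/F] holding=-
        putdown(A) → towers=[A; B; D; E; G/C/F] holding=-
       stack(A, B) → towers=[B/A; D; E; G/C/F] holding=-  ← match
       stack(A, F) → towers=[B; D; E; G/C/F/A] holding=-
       stack(A, D) → towers=[B; D/A; E; G/C/F] holding=-
       stack(A, E) → towers=[B; D; E/A; G/C/F] holding=-

stack(A, B)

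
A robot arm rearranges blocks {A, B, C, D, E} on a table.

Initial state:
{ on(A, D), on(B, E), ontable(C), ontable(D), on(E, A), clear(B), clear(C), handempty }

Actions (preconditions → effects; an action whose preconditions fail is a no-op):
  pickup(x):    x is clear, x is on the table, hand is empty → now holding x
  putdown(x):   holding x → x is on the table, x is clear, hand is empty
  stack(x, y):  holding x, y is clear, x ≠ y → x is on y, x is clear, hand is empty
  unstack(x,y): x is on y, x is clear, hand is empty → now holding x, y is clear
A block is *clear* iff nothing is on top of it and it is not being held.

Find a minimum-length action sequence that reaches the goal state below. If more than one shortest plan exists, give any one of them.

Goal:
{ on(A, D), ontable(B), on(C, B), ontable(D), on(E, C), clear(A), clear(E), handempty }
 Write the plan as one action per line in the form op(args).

step 1 (unstack(B, E)): towers=[C; D/A/E] holding=B
step 2 (putdown(B)): towers=[B; C; D/A/E] holding=-
step 3 (pickup(C)): towers=[B; D/A/E] holding=C
step 4 (stack(C, B)): towers=[B/C; D/A/E] holding=-
step 5 (unstack(E, A)): towers=[B/C; D/A] holding=E
step 6 (stack(E, C)): towers=[B/C/E; D/A] holding=-
goal check: towers=[B/C/E; D/A] holding=- — reached (length 6, optimal by BFS)

unstack(B, E)
putdown(B)
pickup(C)
stack(C, B)
unstack(E, A)
stack(E, C)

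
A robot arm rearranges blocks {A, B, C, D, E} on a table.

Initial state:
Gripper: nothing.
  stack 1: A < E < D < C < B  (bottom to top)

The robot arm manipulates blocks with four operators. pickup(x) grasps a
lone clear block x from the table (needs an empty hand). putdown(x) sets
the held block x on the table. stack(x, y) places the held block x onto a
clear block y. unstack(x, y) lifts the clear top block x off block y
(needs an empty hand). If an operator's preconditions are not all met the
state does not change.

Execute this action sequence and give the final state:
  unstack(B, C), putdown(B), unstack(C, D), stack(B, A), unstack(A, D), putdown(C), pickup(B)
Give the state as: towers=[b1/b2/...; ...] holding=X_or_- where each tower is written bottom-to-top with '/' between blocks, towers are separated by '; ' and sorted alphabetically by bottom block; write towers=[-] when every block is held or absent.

towers=[A/E/D; C] holding=B

step 1 (unstack(B, C)): towers=[A/E/D/C] holding=B
step 2 (putdown(B)): towers=[A/E/D/C; B] holding=-
step 3 (unstack(C, D)): towers=[A/E/D; B] holding=C
step 4 (stack(B, A)) [no-op]: towers=[A/E/D; B] holding=C
step 5 (unstack(A, D)) [no-op]: towers=[A/E/D; B] holding=C
step 6 (putdown(C)): towers=[A/E/D; B; C] holding=-
step 7 (pickup(B)): towers=[A/E/D; C] holding=B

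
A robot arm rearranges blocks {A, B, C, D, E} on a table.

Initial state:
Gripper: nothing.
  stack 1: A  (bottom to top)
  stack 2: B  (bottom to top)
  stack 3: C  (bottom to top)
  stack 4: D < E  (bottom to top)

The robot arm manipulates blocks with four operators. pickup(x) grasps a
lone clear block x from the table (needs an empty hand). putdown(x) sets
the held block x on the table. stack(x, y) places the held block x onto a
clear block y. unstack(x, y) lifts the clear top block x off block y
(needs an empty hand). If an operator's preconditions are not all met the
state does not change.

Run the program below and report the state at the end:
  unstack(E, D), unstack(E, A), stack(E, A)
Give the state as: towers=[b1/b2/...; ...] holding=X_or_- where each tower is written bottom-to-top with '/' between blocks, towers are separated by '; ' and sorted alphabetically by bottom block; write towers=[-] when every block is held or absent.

towers=[A/E; B; C; D] holding=-

step 1 (unstack(E, D)): towers=[A; B; C; D] holding=E
step 2 (unstack(E, A)) [no-op]: towers=[A; B; C; D] holding=E
step 3 (stack(E, A)): towers=[A/E; B; C; D] holding=-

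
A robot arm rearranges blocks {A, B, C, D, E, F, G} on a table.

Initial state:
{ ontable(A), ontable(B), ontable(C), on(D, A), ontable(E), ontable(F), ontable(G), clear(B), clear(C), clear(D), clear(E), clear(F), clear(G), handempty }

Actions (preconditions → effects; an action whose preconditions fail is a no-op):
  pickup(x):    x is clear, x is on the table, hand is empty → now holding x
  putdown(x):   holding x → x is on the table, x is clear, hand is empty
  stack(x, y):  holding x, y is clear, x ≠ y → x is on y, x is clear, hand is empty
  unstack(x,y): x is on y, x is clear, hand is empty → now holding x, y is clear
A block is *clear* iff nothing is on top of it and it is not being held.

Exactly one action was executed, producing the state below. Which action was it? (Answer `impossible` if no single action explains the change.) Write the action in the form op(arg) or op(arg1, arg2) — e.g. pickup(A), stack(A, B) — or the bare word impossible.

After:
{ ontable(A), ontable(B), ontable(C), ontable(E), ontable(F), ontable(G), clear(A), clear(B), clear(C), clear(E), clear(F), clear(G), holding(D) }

unstack(D, A)

target: towers=[A; B; C; E; F; G] holding=D
         pickup(B) → towers=[A/D; C; E; F; G] holding=B
         pickup(F) → towers=[A/D; B; C; E; G] holding=F
         pickup(G) → towers=[A/D; B; C; E; F] holding=G
     unstack(D, A) → towers=[A; B; C; E; F; G] holding=D  ← match
         pickup(E) → towers=[A/D; B; C; F; G] holding=E
         pickup(C) → towers=[A/D; B; E; F; G] holding=C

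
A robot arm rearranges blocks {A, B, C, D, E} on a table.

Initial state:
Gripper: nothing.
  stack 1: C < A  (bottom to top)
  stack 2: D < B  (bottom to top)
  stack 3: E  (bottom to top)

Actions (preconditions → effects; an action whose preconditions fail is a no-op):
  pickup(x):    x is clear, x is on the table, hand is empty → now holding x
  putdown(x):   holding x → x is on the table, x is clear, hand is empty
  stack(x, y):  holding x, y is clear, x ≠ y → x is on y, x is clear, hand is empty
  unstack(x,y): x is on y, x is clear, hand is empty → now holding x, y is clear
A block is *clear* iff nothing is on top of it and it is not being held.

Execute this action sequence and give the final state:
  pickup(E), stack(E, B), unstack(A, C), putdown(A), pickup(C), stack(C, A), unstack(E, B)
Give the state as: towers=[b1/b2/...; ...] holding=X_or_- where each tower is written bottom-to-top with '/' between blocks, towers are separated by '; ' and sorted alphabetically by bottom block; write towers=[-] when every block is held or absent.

towers=[A/C; D/B] holding=E

step 1 (pickup(E)): towers=[C/A; D/B] holding=E
step 2 (stack(E, B)): towers=[C/A; D/B/E] holding=-
step 3 (unstack(A, C)): towers=[C; D/B/E] holding=A
step 4 (putdown(A)): towers=[A; C; D/B/E] holding=-
step 5 (pickup(C)): towers=[A; D/B/E] holding=C
step 6 (stack(C, A)): towers=[A/C; D/B/E] holding=-
step 7 (unstack(E, B)): towers=[A/C; D/B] holding=E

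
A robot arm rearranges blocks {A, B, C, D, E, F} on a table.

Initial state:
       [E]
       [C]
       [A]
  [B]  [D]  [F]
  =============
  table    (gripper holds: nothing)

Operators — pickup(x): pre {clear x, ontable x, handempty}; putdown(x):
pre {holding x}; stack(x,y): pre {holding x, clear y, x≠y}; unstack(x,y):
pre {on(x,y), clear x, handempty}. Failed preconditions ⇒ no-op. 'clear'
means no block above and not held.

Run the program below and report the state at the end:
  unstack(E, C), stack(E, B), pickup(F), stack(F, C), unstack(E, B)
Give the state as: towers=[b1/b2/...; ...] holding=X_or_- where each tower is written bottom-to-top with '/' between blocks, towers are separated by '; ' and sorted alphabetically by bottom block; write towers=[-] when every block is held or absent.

step 1 (unstack(E, C)): towers=[B; D/A/C; F] holding=E
step 2 (stack(E, B)): towers=[B/E; D/A/C; F] holding=-
step 3 (pickup(F)): towers=[B/E; D/A/C] holding=F
step 4 (stack(F, C)): towers=[B/E; D/A/C/F] holding=-
step 5 (unstack(E, B)): towers=[B; D/A/C/F] holding=E

towers=[B; D/A/C/F] holding=E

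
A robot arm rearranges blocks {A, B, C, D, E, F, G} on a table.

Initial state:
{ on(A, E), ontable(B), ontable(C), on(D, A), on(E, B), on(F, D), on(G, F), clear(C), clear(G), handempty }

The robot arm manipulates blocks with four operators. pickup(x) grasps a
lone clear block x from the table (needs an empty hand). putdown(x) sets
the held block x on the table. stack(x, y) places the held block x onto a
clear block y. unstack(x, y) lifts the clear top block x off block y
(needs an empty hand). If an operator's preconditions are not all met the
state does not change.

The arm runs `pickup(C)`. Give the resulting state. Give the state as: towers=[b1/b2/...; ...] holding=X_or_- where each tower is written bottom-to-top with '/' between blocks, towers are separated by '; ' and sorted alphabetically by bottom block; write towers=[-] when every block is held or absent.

towers=[B/E/A/D/F/G] holding=C

before: towers=[B/E/A/D/F/G; C] holding=-
pre[pickup(C)]: clear(C) ✓, ontable(C) ✓, handempty ✓
all met → apply pickup(C)
after:  towers=[B/E/A/D/F/G] holding=C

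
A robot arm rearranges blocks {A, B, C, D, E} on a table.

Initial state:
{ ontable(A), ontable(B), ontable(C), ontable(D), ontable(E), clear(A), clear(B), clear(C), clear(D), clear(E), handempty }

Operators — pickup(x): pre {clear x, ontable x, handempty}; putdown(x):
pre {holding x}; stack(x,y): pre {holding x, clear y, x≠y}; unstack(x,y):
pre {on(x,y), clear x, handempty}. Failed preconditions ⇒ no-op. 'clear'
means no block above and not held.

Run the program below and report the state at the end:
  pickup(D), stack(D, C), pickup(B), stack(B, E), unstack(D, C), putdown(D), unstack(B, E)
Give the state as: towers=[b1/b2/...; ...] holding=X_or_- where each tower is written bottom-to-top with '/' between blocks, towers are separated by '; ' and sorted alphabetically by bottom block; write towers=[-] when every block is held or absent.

step 1 (pickup(D)): towers=[A; B; C; E] holding=D
step 2 (stack(D, C)): towers=[A; B; C/D; E] holding=-
step 3 (pickup(B)): towers=[A; C/D; E] holding=B
step 4 (stack(B, E)): towers=[A; C/D; E/B] holding=-
step 5 (unstack(D, C)): towers=[A; C; E/B] holding=D
step 6 (putdown(D)): towers=[A; C; D; E/B] holding=-
step 7 (unstack(B, E)): towers=[A; C; D; E] holding=B

towers=[A; C; D; E] holding=B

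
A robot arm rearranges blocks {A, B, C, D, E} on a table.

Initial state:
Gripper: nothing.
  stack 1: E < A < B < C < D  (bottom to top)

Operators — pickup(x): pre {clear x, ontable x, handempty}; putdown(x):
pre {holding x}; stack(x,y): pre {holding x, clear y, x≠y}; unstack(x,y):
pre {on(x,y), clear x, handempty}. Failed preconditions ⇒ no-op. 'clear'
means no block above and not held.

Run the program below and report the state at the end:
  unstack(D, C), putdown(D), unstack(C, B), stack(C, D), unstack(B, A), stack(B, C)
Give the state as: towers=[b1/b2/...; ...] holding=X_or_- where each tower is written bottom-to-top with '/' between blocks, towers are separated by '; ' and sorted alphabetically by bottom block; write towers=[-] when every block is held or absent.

step 1 (unstack(D, C)): towers=[E/A/B/C] holding=D
step 2 (putdown(D)): towers=[D; E/A/B/C] holding=-
step 3 (unstack(C, B)): towers=[D; E/A/B] holding=C
step 4 (stack(C, D)): towers=[D/C; E/A/B] holding=-
step 5 (unstack(B, A)): towers=[D/C; E/A] holding=B
step 6 (stack(B, C)): towers=[D/C/B; E/A] holding=-

towers=[D/C/B; E/A] holding=-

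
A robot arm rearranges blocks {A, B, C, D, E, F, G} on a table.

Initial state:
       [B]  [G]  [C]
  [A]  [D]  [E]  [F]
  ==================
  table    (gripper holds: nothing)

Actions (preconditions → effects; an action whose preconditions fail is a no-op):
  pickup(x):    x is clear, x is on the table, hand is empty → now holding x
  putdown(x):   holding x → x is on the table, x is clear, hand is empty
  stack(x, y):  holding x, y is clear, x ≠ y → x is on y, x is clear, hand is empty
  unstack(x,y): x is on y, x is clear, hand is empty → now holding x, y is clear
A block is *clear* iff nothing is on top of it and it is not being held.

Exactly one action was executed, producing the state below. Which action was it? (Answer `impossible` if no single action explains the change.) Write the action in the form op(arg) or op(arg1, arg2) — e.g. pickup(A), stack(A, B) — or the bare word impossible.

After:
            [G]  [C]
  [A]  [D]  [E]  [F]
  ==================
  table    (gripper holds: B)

target: towers=[A; D; E/G; F/C] holding=B
     unstack(B, D) → towers=[A; D; E/G; F/C] holding=B  ← match
     unstack(G, E) → towers=[A; D/B; E; F/C] holding=G
         pickup(A) → towers=[D/B; E/G; F/C] holding=A
     unstack(C, F) → towers=[A; D/B; E/G; F] holding=C

unstack(B, D)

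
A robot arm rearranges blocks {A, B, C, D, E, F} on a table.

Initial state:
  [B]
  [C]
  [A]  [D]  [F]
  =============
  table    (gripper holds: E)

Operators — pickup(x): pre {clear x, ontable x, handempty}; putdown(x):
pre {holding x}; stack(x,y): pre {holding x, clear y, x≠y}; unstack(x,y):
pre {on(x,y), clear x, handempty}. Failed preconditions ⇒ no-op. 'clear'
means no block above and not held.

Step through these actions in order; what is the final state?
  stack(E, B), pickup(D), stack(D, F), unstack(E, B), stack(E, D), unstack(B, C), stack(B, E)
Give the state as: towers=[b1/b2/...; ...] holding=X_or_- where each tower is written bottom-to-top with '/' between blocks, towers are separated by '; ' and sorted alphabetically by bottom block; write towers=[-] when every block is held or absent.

towers=[A/C; F/D/E/B] holding=-

step 1 (stack(E, B)): towers=[A/C/B/E; D; F] holding=-
step 2 (pickup(D)): towers=[A/C/B/E; F] holding=D
step 3 (stack(D, F)): towers=[A/C/B/E; F/D] holding=-
step 4 (unstack(E, B)): towers=[A/C/B; F/D] holding=E
step 5 (stack(E, D)): towers=[A/C/B; F/D/E] holding=-
step 6 (unstack(B, C)): towers=[A/C; F/D/E] holding=B
step 7 (stack(B, E)): towers=[A/C; F/D/E/B] holding=-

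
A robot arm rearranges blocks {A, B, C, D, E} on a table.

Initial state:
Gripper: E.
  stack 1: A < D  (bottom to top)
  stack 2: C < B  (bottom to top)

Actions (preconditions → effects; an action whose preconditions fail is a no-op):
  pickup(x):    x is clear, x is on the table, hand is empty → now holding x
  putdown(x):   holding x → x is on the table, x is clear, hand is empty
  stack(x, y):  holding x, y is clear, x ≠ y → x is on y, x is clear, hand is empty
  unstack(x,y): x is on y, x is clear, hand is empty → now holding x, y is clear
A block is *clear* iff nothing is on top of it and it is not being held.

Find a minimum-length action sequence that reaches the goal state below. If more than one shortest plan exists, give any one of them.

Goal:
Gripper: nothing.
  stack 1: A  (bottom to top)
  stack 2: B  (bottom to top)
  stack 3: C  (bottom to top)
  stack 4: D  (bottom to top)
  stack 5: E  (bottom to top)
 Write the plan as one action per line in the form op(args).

step 1 (putdown(E)): towers=[A/D; C/B; E] holding=-
step 2 (unstack(B, C)): towers=[A/D; C; E] holding=B
step 3 (putdown(B)): towers=[A/D; B; C; E] holding=-
step 4 (unstack(D, A)): towers=[A; B; C; E] holding=D
step 5 (putdown(D)): towers=[A; B; C; D; E] holding=-
goal check: towers=[A; B; C; D; E] holding=- — reached (length 5, optimal by BFS)

putdown(E)
unstack(B, C)
putdown(B)
unstack(D, A)
putdown(D)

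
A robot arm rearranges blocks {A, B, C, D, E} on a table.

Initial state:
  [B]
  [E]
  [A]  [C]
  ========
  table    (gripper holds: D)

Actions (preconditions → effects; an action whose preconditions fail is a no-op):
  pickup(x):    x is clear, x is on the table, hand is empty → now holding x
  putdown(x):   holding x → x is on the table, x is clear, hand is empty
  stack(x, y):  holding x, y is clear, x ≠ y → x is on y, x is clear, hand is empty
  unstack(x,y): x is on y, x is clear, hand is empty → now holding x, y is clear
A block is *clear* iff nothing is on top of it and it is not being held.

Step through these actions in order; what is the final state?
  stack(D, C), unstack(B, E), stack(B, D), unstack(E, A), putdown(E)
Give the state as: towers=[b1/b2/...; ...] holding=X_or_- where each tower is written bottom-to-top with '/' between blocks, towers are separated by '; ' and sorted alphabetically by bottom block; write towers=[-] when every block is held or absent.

step 1 (stack(D, C)): towers=[A/E/B; C/D] holding=-
step 2 (unstack(B, E)): towers=[A/E; C/D] holding=B
step 3 (stack(B, D)): towers=[A/E; C/D/B] holding=-
step 4 (unstack(E, A)): towers=[A; C/D/B] holding=E
step 5 (putdown(E)): towers=[A; C/D/B; E] holding=-

towers=[A; C/D/B; E] holding=-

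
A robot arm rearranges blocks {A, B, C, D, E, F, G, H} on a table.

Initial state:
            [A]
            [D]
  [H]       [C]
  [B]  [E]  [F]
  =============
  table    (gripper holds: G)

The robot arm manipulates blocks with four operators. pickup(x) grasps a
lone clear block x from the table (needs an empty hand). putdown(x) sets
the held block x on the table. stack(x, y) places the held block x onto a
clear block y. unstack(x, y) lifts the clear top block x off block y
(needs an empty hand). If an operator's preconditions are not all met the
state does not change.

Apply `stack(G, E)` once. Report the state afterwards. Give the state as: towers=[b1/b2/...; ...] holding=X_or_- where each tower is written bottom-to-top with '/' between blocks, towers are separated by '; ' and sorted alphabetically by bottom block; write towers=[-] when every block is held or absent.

before: towers=[B/H; E; F/C/D/A] holding=G
pre[stack(G, E)]: holding(G) ok, clear(E) ok, G≠E ok
all met → apply stack(G, E)
after:  towers=[B/H; E/G; F/C/D/A] holding=-

towers=[B/H; E/G; F/C/D/A] holding=-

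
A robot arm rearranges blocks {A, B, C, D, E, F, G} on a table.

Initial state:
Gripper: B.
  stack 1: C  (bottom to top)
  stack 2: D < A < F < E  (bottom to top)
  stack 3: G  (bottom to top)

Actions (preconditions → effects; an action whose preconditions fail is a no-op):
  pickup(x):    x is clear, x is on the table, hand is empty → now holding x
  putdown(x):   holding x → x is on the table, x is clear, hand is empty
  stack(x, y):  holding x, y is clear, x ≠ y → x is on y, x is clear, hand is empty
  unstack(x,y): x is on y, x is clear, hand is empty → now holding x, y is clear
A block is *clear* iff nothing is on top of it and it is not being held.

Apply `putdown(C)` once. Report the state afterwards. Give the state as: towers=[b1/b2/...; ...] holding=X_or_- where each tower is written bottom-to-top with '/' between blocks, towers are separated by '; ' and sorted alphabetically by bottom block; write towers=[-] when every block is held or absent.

towers=[C; D/A/F/E; G] holding=B

before: towers=[C; D/A/F/E; G] holding=B
pre[putdown(C)]: holding(C) fail
holding(C) unmet → putdown(C) is a no-op
after:  towers=[C; D/A/F/E; G] holding=B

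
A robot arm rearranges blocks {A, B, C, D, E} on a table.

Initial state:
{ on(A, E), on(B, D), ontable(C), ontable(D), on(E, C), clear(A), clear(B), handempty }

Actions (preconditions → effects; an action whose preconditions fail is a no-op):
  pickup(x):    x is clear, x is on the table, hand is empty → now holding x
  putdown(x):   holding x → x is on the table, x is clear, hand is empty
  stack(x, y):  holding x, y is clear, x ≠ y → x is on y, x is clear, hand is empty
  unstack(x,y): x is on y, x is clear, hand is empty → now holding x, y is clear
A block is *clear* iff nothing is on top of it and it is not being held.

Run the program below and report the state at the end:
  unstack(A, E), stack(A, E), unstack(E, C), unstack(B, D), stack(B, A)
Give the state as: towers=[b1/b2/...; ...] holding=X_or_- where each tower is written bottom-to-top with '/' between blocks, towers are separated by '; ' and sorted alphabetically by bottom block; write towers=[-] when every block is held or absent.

towers=[C/E/A/B; D] holding=-

step 1 (unstack(A, E)): towers=[C/E; D/B] holding=A
step 2 (stack(A, E)): towers=[C/E/A; D/B] holding=-
step 3 (unstack(E, C)) [no-op]: towers=[C/E/A; D/B] holding=-
step 4 (unstack(B, D)): towers=[C/E/A; D] holding=B
step 5 (stack(B, A)): towers=[C/E/A/B; D] holding=-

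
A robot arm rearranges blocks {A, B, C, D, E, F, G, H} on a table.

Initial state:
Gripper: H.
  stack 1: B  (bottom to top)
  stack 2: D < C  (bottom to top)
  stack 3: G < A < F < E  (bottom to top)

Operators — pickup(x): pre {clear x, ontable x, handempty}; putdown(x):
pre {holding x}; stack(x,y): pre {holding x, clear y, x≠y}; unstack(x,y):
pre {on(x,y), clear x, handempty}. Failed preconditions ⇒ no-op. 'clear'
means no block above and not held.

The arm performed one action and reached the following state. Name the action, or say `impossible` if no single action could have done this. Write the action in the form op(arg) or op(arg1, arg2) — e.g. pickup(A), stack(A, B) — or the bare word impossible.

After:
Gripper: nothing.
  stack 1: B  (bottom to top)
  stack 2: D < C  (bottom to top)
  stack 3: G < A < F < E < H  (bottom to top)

stack(H, E)

target: towers=[B; D/C; G/A/F/E/H] holding=-
        putdown(H) → towers=[B; D/C; G/A/F/E; H] holding=-
       stack(H, E) → towers=[B; D/C; G/A/F/E/H] holding=-  ← match
       stack(H, B) → towers=[B/H; D/C; G/A/F/E] holding=-
       stack(H, C) → towers=[B; D/C/H; G/A/F/E] holding=-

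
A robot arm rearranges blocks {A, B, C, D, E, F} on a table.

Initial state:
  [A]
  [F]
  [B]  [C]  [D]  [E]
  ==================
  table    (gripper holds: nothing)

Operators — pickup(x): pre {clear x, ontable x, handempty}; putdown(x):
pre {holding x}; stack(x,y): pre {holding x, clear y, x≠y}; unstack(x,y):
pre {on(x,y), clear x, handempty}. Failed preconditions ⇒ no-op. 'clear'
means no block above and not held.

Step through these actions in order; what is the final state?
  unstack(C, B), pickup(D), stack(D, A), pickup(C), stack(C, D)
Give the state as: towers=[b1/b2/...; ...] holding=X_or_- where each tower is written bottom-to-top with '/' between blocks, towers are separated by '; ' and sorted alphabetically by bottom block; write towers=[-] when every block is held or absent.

towers=[B/F/A/D/C; E] holding=-

step 1 (unstack(C, B)) [no-op]: towers=[B/F/A; C; D; E] holding=-
step 2 (pickup(D)): towers=[B/F/A; C; E] holding=D
step 3 (stack(D, A)): towers=[B/F/A/D; C; E] holding=-
step 4 (pickup(C)): towers=[B/F/A/D; E] holding=C
step 5 (stack(C, D)): towers=[B/F/A/D/C; E] holding=-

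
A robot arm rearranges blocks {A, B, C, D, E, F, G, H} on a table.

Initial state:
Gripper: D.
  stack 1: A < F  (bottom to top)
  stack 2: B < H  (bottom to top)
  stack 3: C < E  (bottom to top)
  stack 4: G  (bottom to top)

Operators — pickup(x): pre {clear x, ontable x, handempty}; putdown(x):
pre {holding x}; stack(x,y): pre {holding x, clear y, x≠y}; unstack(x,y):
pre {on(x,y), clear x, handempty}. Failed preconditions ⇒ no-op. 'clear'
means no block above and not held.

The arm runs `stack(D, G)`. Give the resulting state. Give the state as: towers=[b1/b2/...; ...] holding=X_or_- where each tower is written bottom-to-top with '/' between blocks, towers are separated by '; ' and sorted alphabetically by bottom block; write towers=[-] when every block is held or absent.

towers=[A/F; B/H; C/E; G/D] holding=-

before: towers=[A/F; B/H; C/E; G] holding=D
pre[stack(D, G)]: holding(D) yes, clear(G) yes, D≠G yes
all met → apply stack(D, G)
after:  towers=[A/F; B/H; C/E; G/D] holding=-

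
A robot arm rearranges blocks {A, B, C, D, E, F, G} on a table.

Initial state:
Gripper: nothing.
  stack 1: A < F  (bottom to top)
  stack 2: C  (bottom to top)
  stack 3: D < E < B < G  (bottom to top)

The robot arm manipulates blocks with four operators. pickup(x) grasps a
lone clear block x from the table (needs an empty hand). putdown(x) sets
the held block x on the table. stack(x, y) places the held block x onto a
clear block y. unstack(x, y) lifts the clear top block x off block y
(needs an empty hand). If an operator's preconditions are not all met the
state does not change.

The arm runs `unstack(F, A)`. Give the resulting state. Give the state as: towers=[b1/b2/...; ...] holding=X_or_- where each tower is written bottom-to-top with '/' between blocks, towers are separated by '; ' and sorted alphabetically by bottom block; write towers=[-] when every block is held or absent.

before: towers=[A/F; C; D/E/B/G] holding=-
pre[unstack(F, A)]: on(F,A) ok, clear(F) ok, handempty ok
all met → apply unstack(F, A)
after:  towers=[A; C; D/E/B/G] holding=F

towers=[A; C; D/E/B/G] holding=F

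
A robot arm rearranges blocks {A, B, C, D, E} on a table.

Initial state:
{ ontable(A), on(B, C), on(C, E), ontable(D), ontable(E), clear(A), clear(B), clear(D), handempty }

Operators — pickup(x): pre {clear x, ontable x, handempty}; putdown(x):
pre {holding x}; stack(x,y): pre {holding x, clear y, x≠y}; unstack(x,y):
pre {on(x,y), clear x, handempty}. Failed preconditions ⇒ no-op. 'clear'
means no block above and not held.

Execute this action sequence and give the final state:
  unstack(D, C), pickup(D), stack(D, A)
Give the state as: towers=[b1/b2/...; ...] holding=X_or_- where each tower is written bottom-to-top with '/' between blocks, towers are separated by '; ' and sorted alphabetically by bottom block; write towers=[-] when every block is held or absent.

towers=[A/D; E/C/B] holding=-

step 1 (unstack(D, C)) [no-op]: towers=[A; D; E/C/B] holding=-
step 2 (pickup(D)): towers=[A; E/C/B] holding=D
step 3 (stack(D, A)): towers=[A/D; E/C/B] holding=-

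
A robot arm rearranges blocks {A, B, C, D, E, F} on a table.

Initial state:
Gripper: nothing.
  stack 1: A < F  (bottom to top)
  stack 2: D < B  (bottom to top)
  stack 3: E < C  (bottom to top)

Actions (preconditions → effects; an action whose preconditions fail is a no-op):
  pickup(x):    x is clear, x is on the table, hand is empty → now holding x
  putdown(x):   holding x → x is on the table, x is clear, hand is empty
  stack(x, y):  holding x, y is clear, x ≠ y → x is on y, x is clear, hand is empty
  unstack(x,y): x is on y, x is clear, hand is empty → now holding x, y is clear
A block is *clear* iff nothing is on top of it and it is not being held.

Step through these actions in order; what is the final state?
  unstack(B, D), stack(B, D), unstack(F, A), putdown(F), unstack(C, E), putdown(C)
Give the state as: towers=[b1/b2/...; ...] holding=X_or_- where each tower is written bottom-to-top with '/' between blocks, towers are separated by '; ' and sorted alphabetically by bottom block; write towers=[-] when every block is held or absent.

towers=[A; C; D/B; E; F] holding=-

step 1 (unstack(B, D)): towers=[A/F; D; E/C] holding=B
step 2 (stack(B, D)): towers=[A/F; D/B; E/C] holding=-
step 3 (unstack(F, A)): towers=[A; D/B; E/C] holding=F
step 4 (putdown(F)): towers=[A; D/B; E/C; F] holding=-
step 5 (unstack(C, E)): towers=[A; D/B; E; F] holding=C
step 6 (putdown(C)): towers=[A; C; D/B; E; F] holding=-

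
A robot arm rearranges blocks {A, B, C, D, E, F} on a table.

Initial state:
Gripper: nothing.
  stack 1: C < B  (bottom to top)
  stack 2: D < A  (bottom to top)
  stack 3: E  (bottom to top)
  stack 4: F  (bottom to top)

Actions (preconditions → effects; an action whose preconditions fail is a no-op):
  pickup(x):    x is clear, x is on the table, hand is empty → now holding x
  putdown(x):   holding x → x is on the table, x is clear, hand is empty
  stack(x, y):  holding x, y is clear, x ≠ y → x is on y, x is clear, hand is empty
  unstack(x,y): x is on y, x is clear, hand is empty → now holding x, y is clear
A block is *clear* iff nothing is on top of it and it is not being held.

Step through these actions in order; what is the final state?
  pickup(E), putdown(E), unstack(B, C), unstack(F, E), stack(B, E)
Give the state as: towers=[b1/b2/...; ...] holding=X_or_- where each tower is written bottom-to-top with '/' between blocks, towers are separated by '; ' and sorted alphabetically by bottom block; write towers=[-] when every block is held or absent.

step 1 (pickup(E)): towers=[C/B; D/A; F] holding=E
step 2 (putdown(E)): towers=[C/B; D/A; E; F] holding=-
step 3 (unstack(B, C)): towers=[C; D/A; E; F] holding=B
step 4 (unstack(F, E)) [no-op]: towers=[C; D/A; E; F] holding=B
step 5 (stack(B, E)): towers=[C; D/A; E/B; F] holding=-

towers=[C; D/A; E/B; F] holding=-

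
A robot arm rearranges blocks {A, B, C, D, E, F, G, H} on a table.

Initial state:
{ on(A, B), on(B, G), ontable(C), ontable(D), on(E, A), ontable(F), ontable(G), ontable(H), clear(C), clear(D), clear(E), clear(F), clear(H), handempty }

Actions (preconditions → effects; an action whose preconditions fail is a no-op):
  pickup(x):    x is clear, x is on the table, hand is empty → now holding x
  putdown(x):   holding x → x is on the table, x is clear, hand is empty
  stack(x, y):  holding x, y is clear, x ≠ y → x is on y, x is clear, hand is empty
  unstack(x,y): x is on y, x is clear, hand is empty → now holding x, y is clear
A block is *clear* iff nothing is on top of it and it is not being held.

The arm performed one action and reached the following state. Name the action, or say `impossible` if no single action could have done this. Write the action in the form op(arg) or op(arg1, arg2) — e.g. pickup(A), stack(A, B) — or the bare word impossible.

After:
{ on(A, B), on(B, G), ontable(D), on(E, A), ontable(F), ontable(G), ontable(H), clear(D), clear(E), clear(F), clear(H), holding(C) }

pickup(C)

target: towers=[D; F; G/B/A/E; H] holding=C
     unstack(E, A) → towers=[C; D; F; G/B/A; H] holding=E
         pickup(H) → towers=[C; D; F; G/B/A/E] holding=H
         pickup(F) → towers=[C; D; G/B/A/E; H] holding=F
         pickup(D) → towers=[C; F; G/B/A/E; H] holding=D
         pickup(C) → towers=[D; F; G/B/A/E; H] holding=C  ← match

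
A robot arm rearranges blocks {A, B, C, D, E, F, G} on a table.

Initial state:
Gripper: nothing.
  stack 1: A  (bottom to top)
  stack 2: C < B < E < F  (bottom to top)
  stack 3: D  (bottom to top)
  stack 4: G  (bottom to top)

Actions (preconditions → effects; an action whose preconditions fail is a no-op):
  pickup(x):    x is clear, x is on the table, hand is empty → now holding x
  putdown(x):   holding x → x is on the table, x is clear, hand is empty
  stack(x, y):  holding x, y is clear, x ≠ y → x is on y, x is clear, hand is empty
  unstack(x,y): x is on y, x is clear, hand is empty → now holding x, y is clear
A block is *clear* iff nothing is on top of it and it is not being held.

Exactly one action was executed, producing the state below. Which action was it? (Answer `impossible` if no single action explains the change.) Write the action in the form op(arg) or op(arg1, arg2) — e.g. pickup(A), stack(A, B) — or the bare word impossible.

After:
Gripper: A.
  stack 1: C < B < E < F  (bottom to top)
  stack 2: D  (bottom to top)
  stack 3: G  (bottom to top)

pickup(A)

target: towers=[C/B/E/F; D; G] holding=A
     unstack(F, E) → towers=[A; C/B/E; D; G] holding=F
         pickup(G) → towers=[A; C/B/E/F; D] holding=G
         pickup(D) → towers=[A; C/B/E/F; G] holding=D
         pickup(A) → towers=[C/B/E/F; D; G] holding=A  ← match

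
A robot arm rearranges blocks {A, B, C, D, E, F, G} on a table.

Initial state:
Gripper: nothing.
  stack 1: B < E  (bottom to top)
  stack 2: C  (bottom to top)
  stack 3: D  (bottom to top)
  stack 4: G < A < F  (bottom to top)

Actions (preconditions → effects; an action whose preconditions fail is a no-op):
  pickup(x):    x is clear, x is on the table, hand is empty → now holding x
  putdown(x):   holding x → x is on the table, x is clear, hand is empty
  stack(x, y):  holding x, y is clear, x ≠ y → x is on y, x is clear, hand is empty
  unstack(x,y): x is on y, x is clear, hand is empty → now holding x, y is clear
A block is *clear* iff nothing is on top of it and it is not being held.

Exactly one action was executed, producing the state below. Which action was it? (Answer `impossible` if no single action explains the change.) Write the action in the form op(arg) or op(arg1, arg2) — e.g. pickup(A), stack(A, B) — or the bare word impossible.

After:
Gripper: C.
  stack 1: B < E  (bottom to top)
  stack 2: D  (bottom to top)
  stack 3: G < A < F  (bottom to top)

target: towers=[B/E; D; G/A/F] holding=C
     unstack(F, A) → towers=[B/E; C; D; G/A] holding=F
         pickup(D) → towers=[B/E; C; G/A/F] holding=D
     unstack(E, B) → towers=[B; C; D; G/A/F] holding=E
         pickup(C) → towers=[B/E; D; G/A/F] holding=C  ← match

pickup(C)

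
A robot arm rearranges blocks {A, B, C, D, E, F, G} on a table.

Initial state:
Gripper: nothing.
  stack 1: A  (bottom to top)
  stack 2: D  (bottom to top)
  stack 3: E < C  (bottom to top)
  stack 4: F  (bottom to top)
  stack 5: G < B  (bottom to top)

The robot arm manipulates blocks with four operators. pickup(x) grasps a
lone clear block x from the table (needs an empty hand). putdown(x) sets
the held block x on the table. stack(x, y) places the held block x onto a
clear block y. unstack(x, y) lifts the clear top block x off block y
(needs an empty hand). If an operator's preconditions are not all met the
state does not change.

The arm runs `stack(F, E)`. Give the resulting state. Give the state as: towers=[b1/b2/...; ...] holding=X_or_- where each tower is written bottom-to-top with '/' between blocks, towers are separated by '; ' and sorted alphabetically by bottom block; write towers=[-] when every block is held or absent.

before: towers=[A; D; E/C; F; G/B] holding=-
pre[stack(F, E)]: holding(F) fail, clear(E) fail, F≠E ok
holding(F), clear(E) unmet → stack(F, E) is a no-op
after:  towers=[A; D; E/C; F; G/B] holding=-

towers=[A; D; E/C; F; G/B] holding=-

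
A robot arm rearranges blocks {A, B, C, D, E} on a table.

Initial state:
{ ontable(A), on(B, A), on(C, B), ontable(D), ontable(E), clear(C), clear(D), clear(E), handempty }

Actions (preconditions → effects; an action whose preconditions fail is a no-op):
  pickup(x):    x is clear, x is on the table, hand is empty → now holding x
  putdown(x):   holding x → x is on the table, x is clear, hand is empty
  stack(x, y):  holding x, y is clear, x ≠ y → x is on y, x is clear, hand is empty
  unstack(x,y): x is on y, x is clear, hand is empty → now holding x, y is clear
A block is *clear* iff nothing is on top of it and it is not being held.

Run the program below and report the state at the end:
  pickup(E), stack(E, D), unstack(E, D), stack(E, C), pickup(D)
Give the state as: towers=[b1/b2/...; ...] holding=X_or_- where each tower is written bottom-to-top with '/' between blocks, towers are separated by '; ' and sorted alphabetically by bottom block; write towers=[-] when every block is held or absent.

towers=[A/B/C/E] holding=D

step 1 (pickup(E)): towers=[A/B/C; D] holding=E
step 2 (stack(E, D)): towers=[A/B/C; D/E] holding=-
step 3 (unstack(E, D)): towers=[A/B/C; D] holding=E
step 4 (stack(E, C)): towers=[A/B/C/E; D] holding=-
step 5 (pickup(D)): towers=[A/B/C/E] holding=D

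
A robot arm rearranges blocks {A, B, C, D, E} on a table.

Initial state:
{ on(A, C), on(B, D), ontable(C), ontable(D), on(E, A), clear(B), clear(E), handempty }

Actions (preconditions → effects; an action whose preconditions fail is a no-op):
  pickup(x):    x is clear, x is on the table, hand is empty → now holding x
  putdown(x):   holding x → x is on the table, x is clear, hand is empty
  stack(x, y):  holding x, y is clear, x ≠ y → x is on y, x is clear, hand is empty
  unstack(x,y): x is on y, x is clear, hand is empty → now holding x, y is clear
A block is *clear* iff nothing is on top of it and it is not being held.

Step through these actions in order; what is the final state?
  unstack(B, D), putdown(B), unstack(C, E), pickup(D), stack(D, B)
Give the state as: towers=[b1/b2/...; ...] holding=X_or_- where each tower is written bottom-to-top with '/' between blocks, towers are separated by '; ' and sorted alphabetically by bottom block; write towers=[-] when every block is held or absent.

towers=[B/D; C/A/E] holding=-

step 1 (unstack(B, D)): towers=[C/A/E; D] holding=B
step 2 (putdown(B)): towers=[B; C/A/E; D] holding=-
step 3 (unstack(C, E)) [no-op]: towers=[B; C/A/E; D] holding=-
step 4 (pickup(D)): towers=[B; C/A/E] holding=D
step 5 (stack(D, B)): towers=[B/D; C/A/E] holding=-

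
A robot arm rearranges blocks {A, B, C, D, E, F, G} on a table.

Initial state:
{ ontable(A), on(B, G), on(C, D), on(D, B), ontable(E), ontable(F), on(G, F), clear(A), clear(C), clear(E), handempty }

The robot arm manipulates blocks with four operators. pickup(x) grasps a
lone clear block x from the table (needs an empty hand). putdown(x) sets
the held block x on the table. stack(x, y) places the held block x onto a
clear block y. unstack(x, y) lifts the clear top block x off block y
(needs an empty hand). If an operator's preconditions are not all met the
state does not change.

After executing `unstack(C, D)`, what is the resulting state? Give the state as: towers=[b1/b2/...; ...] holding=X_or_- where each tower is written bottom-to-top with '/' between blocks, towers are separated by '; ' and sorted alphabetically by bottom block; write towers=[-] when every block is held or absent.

before: towers=[A; E; F/G/B/D/C] holding=-
pre[unstack(C, D)]: on(C,D) ok, clear(C) ok, handempty ok
all met → apply unstack(C, D)
after:  towers=[A; E; F/G/B/D] holding=C

towers=[A; E; F/G/B/D] holding=C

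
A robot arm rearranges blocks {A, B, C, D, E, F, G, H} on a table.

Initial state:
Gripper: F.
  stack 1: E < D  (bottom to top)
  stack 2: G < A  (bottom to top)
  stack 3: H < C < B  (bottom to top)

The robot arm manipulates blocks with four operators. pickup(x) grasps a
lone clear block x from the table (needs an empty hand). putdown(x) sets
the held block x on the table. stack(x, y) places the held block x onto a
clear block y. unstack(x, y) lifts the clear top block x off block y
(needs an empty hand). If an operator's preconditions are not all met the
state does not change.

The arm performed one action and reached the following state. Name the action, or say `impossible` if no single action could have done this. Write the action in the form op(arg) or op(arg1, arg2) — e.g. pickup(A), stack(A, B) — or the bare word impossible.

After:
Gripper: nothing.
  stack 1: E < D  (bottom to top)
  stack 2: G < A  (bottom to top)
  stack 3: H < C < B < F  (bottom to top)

stack(F, B)

target: towers=[E/D; G/A; H/C/B/F] holding=-
        putdown(F) → towers=[E/D; F; G/A; H/C/B] holding=-
       stack(F, A) → towers=[E/D; G/A/F; H/C/B] holding=-
       stack(F, B) → towers=[E/D; G/A; H/C/B/F] holding=-  ← match
       stack(F, D) → towers=[E/D/F; G/A; H/C/B] holding=-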